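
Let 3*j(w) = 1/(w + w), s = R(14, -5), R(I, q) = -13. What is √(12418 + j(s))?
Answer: √75551034/78 ≈ 111.44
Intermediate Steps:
s = -13
j(w) = 1/(6*w) (j(w) = 1/(3*(w + w)) = 1/(3*((2*w))) = (1/(2*w))/3 = 1/(6*w))
√(12418 + j(s)) = √(12418 + (⅙)/(-13)) = √(12418 + (⅙)*(-1/13)) = √(12418 - 1/78) = √(968603/78) = √75551034/78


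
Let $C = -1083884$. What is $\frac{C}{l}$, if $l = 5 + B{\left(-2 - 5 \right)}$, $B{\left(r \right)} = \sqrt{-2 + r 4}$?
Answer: $- \frac{1083884}{11} + \frac{1083884 i \sqrt{30}}{55} \approx -98535.0 + 1.0794 \cdot 10^{5} i$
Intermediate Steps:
$B{\left(r \right)} = \sqrt{-2 + 4 r}$
$l = 5 + i \sqrt{30}$ ($l = 5 + \sqrt{-2 + 4 \left(-2 - 5\right)} = 5 + \sqrt{-2 + 4 \left(-7\right)} = 5 + \sqrt{-2 - 28} = 5 + \sqrt{-30} = 5 + i \sqrt{30} \approx 5.0 + 5.4772 i$)
$\frac{C}{l} = \frac{1}{5 + i \sqrt{30}} \left(-1083884\right) = - \frac{1083884}{5 + i \sqrt{30}}$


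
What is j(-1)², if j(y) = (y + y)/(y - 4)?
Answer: 4/25 ≈ 0.16000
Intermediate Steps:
j(y) = 2*y/(-4 + y) (j(y) = (2*y)/(-4 + y) = 2*y/(-4 + y))
j(-1)² = (2*(-1)/(-4 - 1))² = (2*(-1)/(-5))² = (2*(-1)*(-⅕))² = (⅖)² = 4/25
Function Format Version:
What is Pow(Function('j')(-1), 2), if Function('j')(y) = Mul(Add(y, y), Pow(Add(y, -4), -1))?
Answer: Rational(4, 25) ≈ 0.16000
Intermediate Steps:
Function('j')(y) = Mul(2, y, Pow(Add(-4, y), -1)) (Function('j')(y) = Mul(Mul(2, y), Pow(Add(-4, y), -1)) = Mul(2, y, Pow(Add(-4, y), -1)))
Pow(Function('j')(-1), 2) = Pow(Mul(2, -1, Pow(Add(-4, -1), -1)), 2) = Pow(Mul(2, -1, Pow(-5, -1)), 2) = Pow(Mul(2, -1, Rational(-1, 5)), 2) = Pow(Rational(2, 5), 2) = Rational(4, 25)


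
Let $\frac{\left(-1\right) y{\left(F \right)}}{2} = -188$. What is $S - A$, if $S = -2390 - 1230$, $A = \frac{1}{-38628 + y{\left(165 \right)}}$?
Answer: $- \frac{138472239}{38252} \approx -3620.0$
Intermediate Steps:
$y{\left(F \right)} = 376$ ($y{\left(F \right)} = \left(-2\right) \left(-188\right) = 376$)
$A = - \frac{1}{38252}$ ($A = \frac{1}{-38628 + 376} = \frac{1}{-38252} = - \frac{1}{38252} \approx -2.6142 \cdot 10^{-5}$)
$S = -3620$ ($S = -2390 - 1230 = -3620$)
$S - A = -3620 - - \frac{1}{38252} = -3620 + \frac{1}{38252} = - \frac{138472239}{38252}$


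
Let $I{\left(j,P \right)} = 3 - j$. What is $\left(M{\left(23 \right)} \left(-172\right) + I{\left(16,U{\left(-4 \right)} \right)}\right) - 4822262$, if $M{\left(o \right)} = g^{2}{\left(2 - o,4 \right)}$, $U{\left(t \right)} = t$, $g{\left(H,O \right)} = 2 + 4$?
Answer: $-4828467$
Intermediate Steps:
$g{\left(H,O \right)} = 6$
$M{\left(o \right)} = 36$ ($M{\left(o \right)} = 6^{2} = 36$)
$\left(M{\left(23 \right)} \left(-172\right) + I{\left(16,U{\left(-4 \right)} \right)}\right) - 4822262 = \left(36 \left(-172\right) + \left(3 - 16\right)\right) - 4822262 = \left(-6192 + \left(3 - 16\right)\right) - 4822262 = \left(-6192 - 13\right) - 4822262 = -6205 - 4822262 = -4828467$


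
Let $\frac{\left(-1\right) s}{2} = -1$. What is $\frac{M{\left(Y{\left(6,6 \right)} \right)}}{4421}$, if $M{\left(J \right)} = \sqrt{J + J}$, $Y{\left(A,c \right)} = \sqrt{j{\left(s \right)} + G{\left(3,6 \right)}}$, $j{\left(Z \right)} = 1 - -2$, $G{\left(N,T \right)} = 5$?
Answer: $\frac{2 \sqrt[4]{2}}{4421} \approx 0.00053798$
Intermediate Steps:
$s = 2$ ($s = \left(-2\right) \left(-1\right) = 2$)
$j{\left(Z \right)} = 3$ ($j{\left(Z \right)} = 1 + 2 = 3$)
$Y{\left(A,c \right)} = 2 \sqrt{2}$ ($Y{\left(A,c \right)} = \sqrt{3 + 5} = \sqrt{8} = 2 \sqrt{2}$)
$M{\left(J \right)} = \sqrt{2} \sqrt{J}$ ($M{\left(J \right)} = \sqrt{2 J} = \sqrt{2} \sqrt{J}$)
$\frac{M{\left(Y{\left(6,6 \right)} \right)}}{4421} = \frac{\sqrt{2} \sqrt{2 \sqrt{2}}}{4421} = \sqrt{2} \cdot 2^{\frac{3}{4}} \cdot \frac{1}{4421} = 2 \sqrt[4]{2} \cdot \frac{1}{4421} = \frac{2 \sqrt[4]{2}}{4421}$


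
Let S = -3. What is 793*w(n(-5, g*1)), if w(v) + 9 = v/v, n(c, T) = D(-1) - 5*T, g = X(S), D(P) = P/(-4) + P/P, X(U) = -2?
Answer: -6344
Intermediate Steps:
D(P) = 1 - P/4 (D(P) = P*(-¼) + 1 = -P/4 + 1 = 1 - P/4)
g = -2
n(c, T) = 5/4 - 5*T (n(c, T) = (1 - ¼*(-1)) - 5*T = (1 + ¼) - 5*T = 5/4 - 5*T)
w(v) = -8 (w(v) = -9 + v/v = -9 + 1 = -8)
793*w(n(-5, g*1)) = 793*(-8) = -6344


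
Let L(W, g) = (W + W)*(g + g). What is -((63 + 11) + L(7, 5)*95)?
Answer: -13374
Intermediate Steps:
L(W, g) = 4*W*g (L(W, g) = (2*W)*(2*g) = 4*W*g)
-((63 + 11) + L(7, 5)*95) = -((63 + 11) + (4*7*5)*95) = -(74 + 140*95) = -(74 + 13300) = -1*13374 = -13374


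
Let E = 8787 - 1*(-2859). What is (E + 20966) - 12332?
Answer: 20280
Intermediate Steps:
E = 11646 (E = 8787 + 2859 = 11646)
(E + 20966) - 12332 = (11646 + 20966) - 12332 = 32612 - 12332 = 20280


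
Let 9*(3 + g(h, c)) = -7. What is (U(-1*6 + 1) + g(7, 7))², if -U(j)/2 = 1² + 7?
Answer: 31684/81 ≈ 391.16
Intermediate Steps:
g(h, c) = -34/9 (g(h, c) = -3 + (⅑)*(-7) = -3 - 7/9 = -34/9)
U(j) = -16 (U(j) = -2*(1² + 7) = -2*(1 + 7) = -2*8 = -16)
(U(-1*6 + 1) + g(7, 7))² = (-16 - 34/9)² = (-178/9)² = 31684/81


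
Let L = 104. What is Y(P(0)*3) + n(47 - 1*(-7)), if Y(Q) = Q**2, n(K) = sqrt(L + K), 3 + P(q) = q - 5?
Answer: 576 + sqrt(158) ≈ 588.57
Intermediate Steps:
P(q) = -8 + q (P(q) = -3 + (q - 5) = -3 + (-5 + q) = -8 + q)
n(K) = sqrt(104 + K)
Y(P(0)*3) + n(47 - 1*(-7)) = ((-8 + 0)*3)**2 + sqrt(104 + (47 - 1*(-7))) = (-8*3)**2 + sqrt(104 + (47 + 7)) = (-24)**2 + sqrt(104 + 54) = 576 + sqrt(158)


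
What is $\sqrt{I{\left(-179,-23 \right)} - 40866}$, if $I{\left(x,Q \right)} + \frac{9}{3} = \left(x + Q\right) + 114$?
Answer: $i \sqrt{40957} \approx 202.38 i$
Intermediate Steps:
$I{\left(x,Q \right)} = 111 + Q + x$ ($I{\left(x,Q \right)} = -3 + \left(\left(x + Q\right) + 114\right) = -3 + \left(\left(Q + x\right) + 114\right) = -3 + \left(114 + Q + x\right) = 111 + Q + x$)
$\sqrt{I{\left(-179,-23 \right)} - 40866} = \sqrt{\left(111 - 23 - 179\right) - 40866} = \sqrt{-91 - 40866} = \sqrt{-40957} = i \sqrt{40957}$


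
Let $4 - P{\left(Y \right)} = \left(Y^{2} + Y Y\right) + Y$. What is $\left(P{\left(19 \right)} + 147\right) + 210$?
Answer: $-380$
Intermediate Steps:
$P{\left(Y \right)} = 4 - Y - 2 Y^{2}$ ($P{\left(Y \right)} = 4 - \left(\left(Y^{2} + Y Y\right) + Y\right) = 4 - \left(\left(Y^{2} + Y^{2}\right) + Y\right) = 4 - \left(2 Y^{2} + Y\right) = 4 - \left(Y + 2 Y^{2}\right) = 4 - Y - 2 Y^{2}$)
$\left(P{\left(19 \right)} + 147\right) + 210 = \left(\left(4 - 19 - 2 \cdot 19^{2}\right) + 147\right) + 210 = \left(\left(4 - 19 - 722\right) + 147\right) + 210 = \left(-737 + 147\right) + 210 = -590 + 210 = -380$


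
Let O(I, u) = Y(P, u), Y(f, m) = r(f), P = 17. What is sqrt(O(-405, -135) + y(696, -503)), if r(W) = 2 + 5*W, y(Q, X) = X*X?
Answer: 2*sqrt(63274) ≈ 503.09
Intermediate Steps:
y(Q, X) = X**2
Y(f, m) = 2 + 5*f
O(I, u) = 87 (O(I, u) = 2 + 5*17 = 2 + 85 = 87)
sqrt(O(-405, -135) + y(696, -503)) = sqrt(87 + (-503)**2) = sqrt(87 + 253009) = sqrt(253096) = 2*sqrt(63274)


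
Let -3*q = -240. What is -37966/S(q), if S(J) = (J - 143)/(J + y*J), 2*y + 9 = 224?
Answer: 47077840/9 ≈ 5.2309e+6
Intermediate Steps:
y = 215/2 (y = -9/2 + (½)*224 = -9/2 + 112 = 215/2 ≈ 107.50)
q = 80 (q = -⅓*(-240) = 80)
S(J) = 2*(-143 + J)/(217*J) (S(J) = (J - 143)/(J + 215*J/2) = (-143 + J)/((217*J/2)) = (-143 + J)*(2/(217*J)) = 2*(-143 + J)/(217*J))
-37966/S(q) = -37966*8680/(-143 + 80) = -37966/((2/217)*(1/80)*(-63)) = -37966/(-9/1240) = -37966*(-1240/9) = 47077840/9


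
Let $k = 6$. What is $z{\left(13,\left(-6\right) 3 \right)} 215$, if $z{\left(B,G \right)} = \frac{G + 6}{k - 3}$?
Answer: $-860$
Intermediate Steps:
$z{\left(B,G \right)} = 2 + \frac{G}{3}$ ($z{\left(B,G \right)} = \frac{G + 6}{6 - 3} = \frac{6 + G}{3} = \left(6 + G\right) \frac{1}{3} = 2 + \frac{G}{3}$)
$z{\left(13,\left(-6\right) 3 \right)} 215 = \left(2 + \frac{\left(-6\right) 3}{3}\right) 215 = \left(2 + \frac{1}{3} \left(-18\right)\right) 215 = \left(2 - 6\right) 215 = \left(-4\right) 215 = -860$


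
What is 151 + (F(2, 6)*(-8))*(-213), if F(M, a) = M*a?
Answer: 20599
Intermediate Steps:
151 + (F(2, 6)*(-8))*(-213) = 151 + ((2*6)*(-8))*(-213) = 151 + (12*(-8))*(-213) = 151 - 96*(-213) = 151 + 20448 = 20599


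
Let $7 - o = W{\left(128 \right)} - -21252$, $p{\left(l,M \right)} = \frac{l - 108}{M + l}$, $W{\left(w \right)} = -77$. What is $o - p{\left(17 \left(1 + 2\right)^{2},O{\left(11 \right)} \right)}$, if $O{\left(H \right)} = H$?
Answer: $- \frac{3471597}{164} \approx -21168.0$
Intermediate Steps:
$p{\left(l,M \right)} = \frac{-108 + l}{M + l}$ ($p{\left(l,M \right)} = \frac{l - 108}{M + l} = \frac{-108 + l}{M + l}$)
$o = -21168$ ($o = 7 - \left(-77 - -21252\right) = 7 - \left(-77 + 21252\right) = 7 - 21175 = -21168$)
$o - p{\left(17 \left(1 + 2\right)^{2},O{\left(11 \right)} \right)} = -21168 - \frac{-108 + 17 \left(1 + 2\right)^{2}}{11 + 17 \left(1 + 2\right)^{2}} = -21168 - \frac{-108 + 17 \cdot 3^{2}}{11 + 17 \cdot 3^{2}} = -21168 - \frac{-108 + 17 \cdot 9}{11 + 17 \cdot 9} = -21168 - \frac{-108 + 153}{11 + 153} = -21168 - \frac{1}{164} \cdot 45 = -21168 - \frac{45}{164} = - \frac{3471597}{164}$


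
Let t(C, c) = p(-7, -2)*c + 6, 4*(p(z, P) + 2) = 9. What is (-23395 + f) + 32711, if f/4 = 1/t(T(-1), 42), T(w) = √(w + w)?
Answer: 307436/33 ≈ 9316.3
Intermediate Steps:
T(w) = √2*√w (T(w) = √(2*w) = √2*√w)
p(z, P) = ¼ (p(z, P) = -2 + (¼)*9 = -2 + 9/4 = ¼)
t(C, c) = 6 + c/4 (t(C, c) = c/4 + 6 = 6 + c/4)
f = 8/33 (f = 4/(6 + (¼)*42) = 4/(6 + 21/2) = 4/(33/2) = 4*(2/33) = 8/33 ≈ 0.24242)
(-23395 + f) + 32711 = (-23395 + 8/33) + 32711 = -772027/33 + 32711 = 307436/33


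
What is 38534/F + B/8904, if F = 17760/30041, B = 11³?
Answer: 71578424269/1098160 ≈ 65180.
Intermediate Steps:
B = 1331
F = 17760/30041 (F = 17760*(1/30041) = 17760/30041 ≈ 0.59119)
38534/F + B/8904 = 38534/(17760/30041) + 1331/8904 = 38534*(30041/17760) + 1331*(1/8904) = 578799947/8880 + 1331/8904 = 71578424269/1098160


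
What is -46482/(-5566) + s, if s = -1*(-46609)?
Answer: 129736088/2783 ≈ 46617.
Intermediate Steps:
s = 46609
-46482/(-5566) + s = -46482/(-5566) + 46609 = -46482*(-1/5566) + 46609 = 23241/2783 + 46609 = 129736088/2783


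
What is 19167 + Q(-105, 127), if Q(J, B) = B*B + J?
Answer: 35191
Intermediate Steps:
Q(J, B) = J + B² (Q(J, B) = B² + J = J + B²)
19167 + Q(-105, 127) = 19167 + (-105 + 127²) = 19167 + (-105 + 16129) = 19167 + 16024 = 35191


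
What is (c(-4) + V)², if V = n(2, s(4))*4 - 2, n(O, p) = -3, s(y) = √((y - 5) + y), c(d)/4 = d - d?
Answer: 196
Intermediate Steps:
c(d) = 0 (c(d) = 4*(d - d) = 4*0 = 0)
s(y) = √(-5 + 2*y) (s(y) = √((-5 + y) + y) = √(-5 + 2*y))
V = -14 (V = -3*4 - 2 = -12 - 2 = -14)
(c(-4) + V)² = (0 - 14)² = (-14)² = 196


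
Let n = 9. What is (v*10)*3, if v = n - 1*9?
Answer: 0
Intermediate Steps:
v = 0 (v = 9 - 1*9 = 9 - 9 = 0)
(v*10)*3 = (0*10)*3 = 0*3 = 0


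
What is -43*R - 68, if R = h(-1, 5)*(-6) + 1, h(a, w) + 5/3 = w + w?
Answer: 2039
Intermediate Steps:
h(a, w) = -5/3 + 2*w (h(a, w) = -5/3 + (w + w) = -5/3 + 2*w)
R = -49 (R = (-5/3 + 2*5)*(-6) + 1 = (-5/3 + 10)*(-6) + 1 = (25/3)*(-6) + 1 = -50 + 1 = -49)
-43*R - 68 = -43*(-49) - 68 = 2107 - 68 = 2039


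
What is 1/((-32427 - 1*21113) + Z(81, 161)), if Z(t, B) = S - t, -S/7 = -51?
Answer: -1/53264 ≈ -1.8774e-5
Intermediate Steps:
S = 357 (S = -7*(-51) = 357)
Z(t, B) = 357 - t
1/((-32427 - 1*21113) + Z(81, 161)) = 1/((-32427 - 1*21113) + (357 - 1*81)) = 1/((-32427 - 21113) + (357 - 81)) = 1/(-53540 + 276) = 1/(-53264) = -1/53264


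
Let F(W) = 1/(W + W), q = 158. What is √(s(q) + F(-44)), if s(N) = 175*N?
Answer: √53530378/44 ≈ 166.28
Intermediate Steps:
F(W) = 1/(2*W)
√(s(q) + F(-44)) = √(175*158 + (½)/(-44)) = √(27650 + (½)*(-1/44)) = √(27650 - 1/88) = √(2433199/88) = √53530378/44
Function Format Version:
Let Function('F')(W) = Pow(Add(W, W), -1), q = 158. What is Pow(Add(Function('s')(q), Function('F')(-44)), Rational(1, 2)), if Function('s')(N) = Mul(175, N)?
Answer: Mul(Rational(1, 44), Pow(53530378, Rational(1, 2))) ≈ 166.28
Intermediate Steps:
Function('F')(W) = Mul(Rational(1, 2), Pow(W, -1)) (Function('F')(W) = Pow(Mul(2, W), -1) = Mul(Rational(1, 2), Pow(W, -1)))
Pow(Add(Function('s')(q), Function('F')(-44)), Rational(1, 2)) = Pow(Add(Mul(175, 158), Mul(Rational(1, 2), Pow(-44, -1))), Rational(1, 2)) = Pow(Add(27650, Mul(Rational(1, 2), Rational(-1, 44))), Rational(1, 2)) = Pow(Add(27650, Rational(-1, 88)), Rational(1, 2)) = Pow(Rational(2433199, 88), Rational(1, 2)) = Mul(Rational(1, 44), Pow(53530378, Rational(1, 2)))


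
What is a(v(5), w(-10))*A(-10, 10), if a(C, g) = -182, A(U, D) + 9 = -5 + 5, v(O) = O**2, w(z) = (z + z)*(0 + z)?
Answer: 1638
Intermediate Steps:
w(z) = 2*z**2 (w(z) = (2*z)*z = 2*z**2)
A(U, D) = -9 (A(U, D) = -9 + (-5 + 5) = -9 + 0 = -9)
a(v(5), w(-10))*A(-10, 10) = -182*(-9) = 1638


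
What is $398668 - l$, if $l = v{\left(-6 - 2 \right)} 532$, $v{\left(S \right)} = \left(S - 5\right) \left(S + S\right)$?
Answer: $288012$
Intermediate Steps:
$v{\left(S \right)} = 2 S \left(-5 + S\right)$ ($v{\left(S \right)} = \left(-5 + S\right) 2 S = 2 S \left(-5 + S\right)$)
$l = 110656$ ($l = 2 \left(-6 - 2\right) \left(-5 - 8\right) 532 = 2 \left(-8\right) \left(-5 - 8\right) 532 = 2 \left(-8\right) \left(-13\right) 532 = 208 \cdot 532 = 110656$)
$398668 - l = 398668 - 110656 = 288012$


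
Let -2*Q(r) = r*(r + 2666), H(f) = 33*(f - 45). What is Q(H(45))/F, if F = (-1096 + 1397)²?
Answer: 0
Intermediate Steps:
H(f) = -1485 + 33*f (H(f) = 33*(-45 + f) = -1485 + 33*f)
Q(r) = -r*(2666 + r)/2 (Q(r) = -r*(r + 2666)/2 = -r*(2666 + r)/2)
F = 90601 (F = 301² = 90601)
Q(H(45))/F = -(-1485 + 33*45)*(2666 + (-1485 + 33*45))/2/90601 = -(-1485 + 1485)*(2666 + (-1485 + 1485))/2*(1/90601) = -½*0*(2666 + 0)*(1/90601) = -½*0*2666*(1/90601) = 0*(1/90601) = 0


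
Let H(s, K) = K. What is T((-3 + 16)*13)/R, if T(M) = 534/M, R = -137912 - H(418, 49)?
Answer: -178/7771803 ≈ -2.2903e-5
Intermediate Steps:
R = -137961 (R = -137912 - 1*49 = -137912 - 49 = -137961)
T((-3 + 16)*13)/R = (534/(((-3 + 16)*13)))/(-137961) = (534/((13*13)))*(-1/137961) = (534/169)*(-1/137961) = -178/7771803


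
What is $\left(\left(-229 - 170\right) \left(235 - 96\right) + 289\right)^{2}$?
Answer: $3043949584$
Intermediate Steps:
$\left(\left(-229 - 170\right) \left(235 - 96\right) + 289\right)^{2} = \left(\left(-399\right) 139 + 289\right)^{2} = \left(-55461 + 289\right)^{2} = \left(-55172\right)^{2} = 3043949584$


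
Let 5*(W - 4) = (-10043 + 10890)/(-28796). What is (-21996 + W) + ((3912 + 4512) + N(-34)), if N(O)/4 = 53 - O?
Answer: -1903416447/143980 ≈ -13220.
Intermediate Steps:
W = 575073/143980 (W = 4 + ((-10043 + 10890)/(-28796))/5 = 4 + (847*(-1/28796))/5 = 4 + (⅕)*(-847/28796) = 4 - 847/143980 = 575073/143980 ≈ 3.9941)
N(O) = 212 - 4*O (N(O) = 4*(53 - O) = 212 - 4*O)
(-21996 + W) + ((3912 + 4512) + N(-34)) = (-21996 + 575073/143980) + ((3912 + 4512) + (212 - 4*(-34))) = -3166409007/143980 + (8424 + (212 + 136)) = -3166409007/143980 + (8424 + 348) = -3166409007/143980 + 8772 = -1903416447/143980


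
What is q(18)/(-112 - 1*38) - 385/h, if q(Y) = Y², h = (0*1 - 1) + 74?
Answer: -13567/1825 ≈ -7.4340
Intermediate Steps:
h = 73 (h = (0 - 1) + 74 = -1 + 74 = 73)
q(18)/(-112 - 1*38) - 385/h = 18²/(-112 - 1*38) - 385/73 = 324/(-112 - 38) - 385*1/73 = 324/(-150) - 385/73 = 324*(-1/150) - 385/73 = -54/25 - 385/73 = -13567/1825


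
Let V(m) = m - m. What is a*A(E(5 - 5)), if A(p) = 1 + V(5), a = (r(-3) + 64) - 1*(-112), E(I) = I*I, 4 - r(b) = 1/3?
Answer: 539/3 ≈ 179.67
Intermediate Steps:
r(b) = 11/3 (r(b) = 4 - 1/3 = 4 - 1*⅓ = 4 - ⅓ = 11/3)
V(m) = 0
E(I) = I²
a = 539/3 (a = (11/3 + 64) - 1*(-112) = 203/3 + 112 = 539/3 ≈ 179.67)
A(p) = 1 (A(p) = 1 + 0 = 1)
a*A(E(5 - 5)) = (539/3)*1 = 539/3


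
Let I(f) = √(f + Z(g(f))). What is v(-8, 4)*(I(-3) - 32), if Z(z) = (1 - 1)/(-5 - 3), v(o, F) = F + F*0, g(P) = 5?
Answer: -128 + 4*I*√3 ≈ -128.0 + 6.9282*I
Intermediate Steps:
v(o, F) = F (v(o, F) = F + 0 = F)
Z(z) = 0 (Z(z) = 0/(-8) = 0*(-⅛) = 0)
I(f) = √f (I(f) = √(f + 0) = √f)
v(-8, 4)*(I(-3) - 32) = 4*(√(-3) - 32) = 4*(I*√3 - 32) = 4*(-32 + I*√3) = -128 + 4*I*√3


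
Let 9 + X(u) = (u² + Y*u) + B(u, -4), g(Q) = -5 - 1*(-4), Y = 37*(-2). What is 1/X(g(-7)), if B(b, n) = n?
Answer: 1/62 ≈ 0.016129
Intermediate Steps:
Y = -74
g(Q) = -1 (g(Q) = -5 + 4 = -1)
X(u) = -13 + u² - 74*u (X(u) = -9 + ((u² - 74*u) - 4) = -9 + (-4 + u² - 74*u) = -13 + u² - 74*u)
1/X(g(-7)) = 1/(-13 + (-1)² - 74*(-1)) = 1/(-13 + 1 + 74) = 1/62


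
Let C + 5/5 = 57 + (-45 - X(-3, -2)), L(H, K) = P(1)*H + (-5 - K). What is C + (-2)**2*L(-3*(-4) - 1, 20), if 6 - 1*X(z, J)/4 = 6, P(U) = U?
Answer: -45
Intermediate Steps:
X(z, J) = 0 (X(z, J) = 24 - 4*6 = 24 - 24 = 0)
L(H, K) = -5 + H - K (L(H, K) = 1*H + (-5 - K) = H + (-5 - K) = -5 + H - K)
C = 11 (C = -1 + (57 + (-45 - 1*0)) = -1 + (57 + (-45 + 0)) = -1 + (57 - 45) = -1 + 12 = 11)
C + (-2)**2*L(-3*(-4) - 1, 20) = 11 + (-2)**2*(-5 + (-3*(-4) - 1) - 1*20) = 11 + 4*(-5 + (12 - 1) - 20) = 11 + 4*(-5 + 11 - 20) = 11 + 4*(-14) = 11 - 56 = -45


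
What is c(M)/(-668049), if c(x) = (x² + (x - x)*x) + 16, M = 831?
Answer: -690577/668049 ≈ -1.0337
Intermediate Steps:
c(x) = 16 + x² (c(x) = (x² + 0*x) + 16 = (x² + 0) + 16 = x² + 16 = 16 + x²)
c(M)/(-668049) = (16 + 831²)/(-668049) = (16 + 690561)*(-1/668049) = 690577*(-1/668049) = -690577/668049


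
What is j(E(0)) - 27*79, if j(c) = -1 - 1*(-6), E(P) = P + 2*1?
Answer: -2128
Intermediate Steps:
E(P) = 2 + P (E(P) = P + 2 = 2 + P)
j(c) = 5 (j(c) = -1 + 6 = 5)
j(E(0)) - 27*79 = 5 - 27*79 = 5 - 2133 = -2128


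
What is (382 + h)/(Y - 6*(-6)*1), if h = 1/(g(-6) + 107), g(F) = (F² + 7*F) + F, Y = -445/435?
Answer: 3157317/289085 ≈ 10.922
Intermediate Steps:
Y = -89/87 (Y = -445*1/435 = -89/87 ≈ -1.0230)
g(F) = F² + 8*F
h = 1/95 (h = 1/(-6*(8 - 6) + 107) = 1/(-6*2 + 107) = 1/(-12 + 107) = 1/95 ≈ 0.010526)
(382 + h)/(Y - 6*(-6)*1) = (382 + 1/95)/(-89/87 - 6*(-6)*1) = 36291/(95*(-89/87 + 36*1)) = 36291/(95*(-89/87 + 36)) = 36291/(95*(3043/87)) = (36291/95)*(87/3043) = 3157317/289085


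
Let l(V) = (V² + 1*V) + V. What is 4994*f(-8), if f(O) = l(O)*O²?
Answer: 15341568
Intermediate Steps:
l(V) = V² + 2*V (l(V) = (V² + V) + V = (V + V²) + V = V² + 2*V)
f(O) = O³*(2 + O) (f(O) = (O*(2 + O))*O² = O³*(2 + O))
4994*f(-8) = 4994*((-8)³*(2 - 8)) = 4994*(-512*(-6)) = 4994*3072 = 15341568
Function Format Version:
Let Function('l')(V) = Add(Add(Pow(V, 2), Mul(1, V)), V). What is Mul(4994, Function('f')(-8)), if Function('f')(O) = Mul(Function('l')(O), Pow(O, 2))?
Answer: 15341568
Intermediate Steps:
Function('l')(V) = Add(Pow(V, 2), Mul(2, V)) (Function('l')(V) = Add(Add(Pow(V, 2), V), V) = Add(Add(V, Pow(V, 2)), V) = Add(Pow(V, 2), Mul(2, V)))
Function('f')(O) = Mul(Pow(O, 3), Add(2, O)) (Function('f')(O) = Mul(Mul(O, Add(2, O)), Pow(O, 2)) = Mul(Pow(O, 3), Add(2, O)))
Mul(4994, Function('f')(-8)) = Mul(4994, Mul(Pow(-8, 3), Add(2, -8))) = Mul(4994, Mul(-512, -6)) = Mul(4994, 3072) = 15341568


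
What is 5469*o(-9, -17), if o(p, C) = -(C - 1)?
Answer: 98442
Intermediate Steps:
o(p, C) = 1 - C (o(p, C) = -(-1 + C) = 1 - C)
5469*o(-9, -17) = 5469*(1 - 1*(-17)) = 5469*(1 + 17) = 5469*18 = 98442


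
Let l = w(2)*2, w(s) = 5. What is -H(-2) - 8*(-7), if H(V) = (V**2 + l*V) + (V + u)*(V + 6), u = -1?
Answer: 84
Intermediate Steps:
l = 10 (l = 5*2 = 10)
H(V) = V**2 + 10*V + (-1 + V)*(6 + V) (H(V) = (V**2 + 10*V) + (V - 1)*(V + 6) = (V**2 + 10*V) + (-1 + V)*(6 + V) = V**2 + 10*V + (-1 + V)*(6 + V))
-H(-2) - 8*(-7) = -(-6 + 2*(-2)**2 + 15*(-2)) - 8*(-7) = -(-6 + 2*4 - 30) + 56 = -(-6 + 8 - 30) + 56 = -1*(-28) + 56 = 28 + 56 = 84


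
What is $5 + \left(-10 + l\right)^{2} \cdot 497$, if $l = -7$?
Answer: $143638$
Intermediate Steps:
$5 + \left(-10 + l\right)^{2} \cdot 497 = 5 + \left(-10 - 7\right)^{2} \cdot 497 = 5 + \left(-17\right)^{2} \cdot 497 = 5 + 289 \cdot 497 = 5 + 143633 = 143638$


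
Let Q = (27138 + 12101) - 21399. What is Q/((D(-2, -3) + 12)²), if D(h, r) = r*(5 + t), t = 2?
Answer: 17840/81 ≈ 220.25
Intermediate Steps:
D(h, r) = 7*r (D(h, r) = r*(5 + 2) = r*7 = 7*r)
Q = 17840 (Q = 39239 - 21399 = 17840)
Q/((D(-2, -3) + 12)²) = 17840/((7*(-3) + 12)²) = 17840/((-21 + 12)²) = 17840/((-9)²) = 17840/81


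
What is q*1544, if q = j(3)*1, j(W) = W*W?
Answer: 13896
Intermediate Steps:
j(W) = W**2
q = 9 (q = 3**2*1 = 9*1 = 9)
q*1544 = 9*1544 = 13896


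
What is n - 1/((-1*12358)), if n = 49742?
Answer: 614711637/12358 ≈ 49742.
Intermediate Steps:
n - 1/((-1*12358)) = 49742 - 1/((-1*12358)) = 49742 - 1/(-12358) = 49742 - 1*(-1/12358) = 49742 + 1/12358 = 614711637/12358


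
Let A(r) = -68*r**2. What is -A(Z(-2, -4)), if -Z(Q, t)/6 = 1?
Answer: 2448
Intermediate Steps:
Z(Q, t) = -6 (Z(Q, t) = -6*1 = -6)
-A(Z(-2, -4)) = -(-68)*(-6)**2 = -(-68)*36 = -1*(-2448) = 2448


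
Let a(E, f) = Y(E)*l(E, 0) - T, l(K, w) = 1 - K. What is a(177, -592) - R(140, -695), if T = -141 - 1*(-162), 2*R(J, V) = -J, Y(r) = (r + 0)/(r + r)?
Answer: -39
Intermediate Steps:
Y(r) = ½ (Y(r) = r/((2*r)) = r*(1/(2*r)) = ½)
R(J, V) = -J/2 (R(J, V) = (-J)/2 = -J/2)
T = 21 (T = -141 + 162 = 21)
a(E, f) = -41/2 - E/2 (a(E, f) = (1 - E)/2 - 1*21 = (½ - E/2) - 21 = -41/2 - E/2)
a(177, -592) - R(140, -695) = (-41/2 - ½*177) - (-1)*140/2 = (-41/2 - 177/2) - 1*(-70) = -109 + 70 = -39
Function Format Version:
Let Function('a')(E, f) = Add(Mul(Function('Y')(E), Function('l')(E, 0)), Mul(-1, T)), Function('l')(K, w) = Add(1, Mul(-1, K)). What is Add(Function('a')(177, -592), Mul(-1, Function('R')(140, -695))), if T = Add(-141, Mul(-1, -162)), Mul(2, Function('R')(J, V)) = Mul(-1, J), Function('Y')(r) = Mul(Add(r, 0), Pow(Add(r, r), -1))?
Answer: -39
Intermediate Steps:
Function('Y')(r) = Rational(1, 2) (Function('Y')(r) = Mul(r, Pow(Mul(2, r), -1)) = Mul(r, Mul(Rational(1, 2), Pow(r, -1))) = Rational(1, 2))
Function('R')(J, V) = Mul(Rational(-1, 2), J) (Function('R')(J, V) = Mul(Rational(1, 2), Mul(-1, J)) = Mul(Rational(-1, 2), J))
T = 21 (T = Add(-141, 162) = 21)
Function('a')(E, f) = Add(Rational(-41, 2), Mul(Rational(-1, 2), E)) (Function('a')(E, f) = Add(Mul(Rational(1, 2), Add(1, Mul(-1, E))), Mul(-1, 21)) = Add(Add(Rational(1, 2), Mul(Rational(-1, 2), E)), -21) = Add(Rational(-41, 2), Mul(Rational(-1, 2), E)))
Add(Function('a')(177, -592), Mul(-1, Function('R')(140, -695))) = Add(Add(Rational(-41, 2), Mul(Rational(-1, 2), 177)), Mul(-1, Mul(Rational(-1, 2), 140))) = Add(Add(Rational(-41, 2), Rational(-177, 2)), Mul(-1, -70)) = Add(-109, 70) = -39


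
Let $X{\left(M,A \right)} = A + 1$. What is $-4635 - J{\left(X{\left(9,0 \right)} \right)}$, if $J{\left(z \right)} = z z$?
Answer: $-4636$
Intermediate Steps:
$X{\left(M,A \right)} = 1 + A$
$J{\left(z \right)} = z^{2}$
$-4635 - J{\left(X{\left(9,0 \right)} \right)} = -4635 - \left(1 + 0\right)^{2} = -4635 - 1^{2} = -4635 - 1 = -4636$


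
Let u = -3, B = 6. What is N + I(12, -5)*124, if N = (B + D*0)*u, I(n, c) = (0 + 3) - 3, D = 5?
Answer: -18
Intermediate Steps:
I(n, c) = 0 (I(n, c) = 3 - 3 = 0)
N = -18 (N = (6 + 5*0)*(-3) = (6 + 0)*(-3) = 6*(-3) = -18)
N + I(12, -5)*124 = -18 + 0*124 = -18 + 0 = -18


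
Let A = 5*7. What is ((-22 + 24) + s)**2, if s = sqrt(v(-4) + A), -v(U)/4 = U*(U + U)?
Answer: (2 + I*sqrt(93))**2 ≈ -89.0 + 38.575*I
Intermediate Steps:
v(U) = -8*U**2 (v(U) = -4*U*(U + U) = -4*U*2*U = -8*U**2)
A = 35
s = I*sqrt(93) (s = sqrt(-8*(-4)**2 + 35) = sqrt(-8*16 + 35) = sqrt(-128 + 35) = sqrt(-93) = I*sqrt(93) ≈ 9.6436*I)
((-22 + 24) + s)**2 = ((-22 + 24) + I*sqrt(93))**2 = (2 + I*sqrt(93))**2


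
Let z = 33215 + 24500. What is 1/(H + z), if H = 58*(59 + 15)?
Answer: 1/62007 ≈ 1.6127e-5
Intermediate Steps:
z = 57715
H = 4292 (H = 58*74 = 4292)
1/(H + z) = 1/(4292 + 57715) = 1/62007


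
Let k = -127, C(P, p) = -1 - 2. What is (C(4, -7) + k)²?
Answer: 16900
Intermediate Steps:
C(P, p) = -3
(C(4, -7) + k)² = (-3 - 127)² = (-130)² = 16900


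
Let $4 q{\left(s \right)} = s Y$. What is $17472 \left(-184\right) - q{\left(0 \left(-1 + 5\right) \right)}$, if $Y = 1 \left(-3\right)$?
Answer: $-3214848$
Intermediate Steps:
$Y = -3$
$q{\left(s \right)} = - \frac{3 s}{4}$ ($q{\left(s \right)} = \frac{s \left(-3\right)}{4} = \frac{\left(-3\right) s}{4} = - \frac{3 s}{4}$)
$17472 \left(-184\right) - q{\left(0 \left(-1 + 5\right) \right)} = 17472 \left(-184\right) - - \frac{3 \cdot 0 \left(-1 + 5\right)}{4} = -3214848 - - \frac{3 \cdot 0 \cdot 4}{4} = -3214848 - \left(- \frac{3}{4}\right) 0 = -3214848 - 0 = -3214848 + 0 = -3214848$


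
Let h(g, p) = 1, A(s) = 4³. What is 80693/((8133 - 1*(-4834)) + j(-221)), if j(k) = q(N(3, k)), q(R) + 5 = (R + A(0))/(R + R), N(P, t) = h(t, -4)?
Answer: 161386/25989 ≈ 6.2098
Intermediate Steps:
A(s) = 64
N(P, t) = 1
q(R) = -5 + (64 + R)/(2*R) (q(R) = -5 + (R + 64)/(R + R) = -5 + (64 + R)/((2*R)) = -5 + (64 + R)*(1/(2*R)) = -5 + (64 + R)/(2*R))
j(k) = 55/2 (j(k) = -9/2 + 32/1 = -9/2 + 32*1 = -9/2 + 32 = 55/2)
80693/((8133 - 1*(-4834)) + j(-221)) = 80693/((8133 - 1*(-4834)) + 55/2) = 80693/((8133 + 4834) + 55/2) = 80693/(12967 + 55/2) = 80693/(25989/2) = 80693*(2/25989) = 161386/25989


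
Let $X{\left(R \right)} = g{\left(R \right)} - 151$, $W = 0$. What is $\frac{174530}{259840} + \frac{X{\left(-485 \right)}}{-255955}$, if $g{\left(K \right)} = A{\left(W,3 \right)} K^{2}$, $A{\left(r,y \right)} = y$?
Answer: $- \frac{1980736143}{950104960} \approx -2.0848$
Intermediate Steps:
$g{\left(K \right)} = 3 K^{2}$
$X{\left(R \right)} = -151 + 3 R^{2}$ ($X{\left(R \right)} = 3 R^{2} - 151 = -151 + 3 R^{2}$)
$\frac{174530}{259840} + \frac{X{\left(-485 \right)}}{-255955} = \frac{174530}{259840} + \frac{-151 + 3 \left(-485\right)^{2}}{-255955} = 174530 \cdot \frac{1}{259840} + \left(-151 + 3 \cdot 235225\right) \left(- \frac{1}{255955}\right) = \frac{17453}{25984} + \left(-151 + 705675\right) \left(- \frac{1}{255955}\right) = \frac{17453}{25984} + 705524 \left(- \frac{1}{255955}\right) = \frac{17453}{25984} - \frac{705524}{255955} = - \frac{1980736143}{950104960}$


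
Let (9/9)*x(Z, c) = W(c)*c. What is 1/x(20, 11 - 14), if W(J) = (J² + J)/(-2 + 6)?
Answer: -2/9 ≈ -0.22222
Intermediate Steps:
W(J) = J/4 + J²/4 (W(J) = (J + J²)/4 = (J + J²)*(¼) = J/4 + J²/4)
x(Z, c) = c²*(1 + c)/4 (x(Z, c) = (c*(1 + c)/4)*c = c²*(1 + c)/4)
1/x(20, 11 - 14) = 1/((11 - 14)²*(1 + (11 - 14))/4) = 1/((¼)*(-3)²*(1 - 3)) = 1/((¼)*9*(-2)) = 1/(-9/2) = -2/9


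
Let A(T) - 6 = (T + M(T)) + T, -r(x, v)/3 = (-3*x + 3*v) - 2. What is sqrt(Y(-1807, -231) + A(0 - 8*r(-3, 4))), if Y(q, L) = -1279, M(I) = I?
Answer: sqrt(95) ≈ 9.7468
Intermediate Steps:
r(x, v) = 6 - 9*v + 9*x (r(x, v) = -3*((-3*x + 3*v) - 2) = -3*(-2 - 3*x + 3*v) = 6 - 9*v + 9*x)
A(T) = 6 + 3*T (A(T) = 6 + ((T + T) + T) = 6 + (2*T + T) = 6 + 3*T)
sqrt(Y(-1807, -231) + A(0 - 8*r(-3, 4))) = sqrt(-1279 + (6 + 3*(0 - 8*(6 - 9*4 + 9*(-3))))) = sqrt(-1279 + (6 + 3*(0 - 8*(6 - 36 - 27)))) = sqrt(-1279 + (6 + 3*(0 - 8*(-57)))) = sqrt(-1279 + (6 + 3*(0 + 456))) = sqrt(-1279 + (6 + 3*456)) = sqrt(-1279 + (6 + 1368)) = sqrt(-1279 + 1374) = sqrt(95)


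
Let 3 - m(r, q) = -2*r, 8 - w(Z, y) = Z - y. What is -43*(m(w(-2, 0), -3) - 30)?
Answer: 301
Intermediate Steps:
w(Z, y) = 8 + y - Z (w(Z, y) = 8 - (Z - y) = 8 + (y - Z) = 8 + y - Z)
m(r, q) = 3 + 2*r (m(r, q) = 3 - (-2)*r = 3 + 2*r)
-43*(m(w(-2, 0), -3) - 30) = -43*((3 + 2*(8 + 0 - 1*(-2))) - 30) = -43*((3 + 2*(8 + 0 + 2)) - 30) = -43*((3 + 2*10) - 30) = -43*((3 + 20) - 30) = -43*(23 - 30) = -43*(-7) = 301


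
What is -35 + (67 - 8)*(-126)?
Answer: -7469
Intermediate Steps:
-35 + (67 - 8)*(-126) = -35 + 59*(-126) = -35 - 7434 = -7469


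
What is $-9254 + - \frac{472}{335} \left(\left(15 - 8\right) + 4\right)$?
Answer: $- \frac{3105282}{335} \approx -9269.5$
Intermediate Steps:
$-9254 + - \frac{472}{335} \left(\left(15 - 8\right) + 4\right) = -9254 + \left(-472\right) \frac{1}{335} \left(7 + 4\right) = -9254 - \frac{5192}{335} = - \frac{3105282}{335}$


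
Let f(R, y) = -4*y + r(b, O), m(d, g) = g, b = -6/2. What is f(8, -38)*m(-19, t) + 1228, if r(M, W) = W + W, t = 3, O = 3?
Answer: 1702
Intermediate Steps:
b = -3 (b = -6*½ = -3)
r(M, W) = 2*W
f(R, y) = 6 - 4*y (f(R, y) = -4*y + 2*3 = -4*y + 6 = 6 - 4*y)
f(8, -38)*m(-19, t) + 1228 = (6 - 4*(-38))*3 + 1228 = (6 + 152)*3 + 1228 = 158*3 + 1228 = 474 + 1228 = 1702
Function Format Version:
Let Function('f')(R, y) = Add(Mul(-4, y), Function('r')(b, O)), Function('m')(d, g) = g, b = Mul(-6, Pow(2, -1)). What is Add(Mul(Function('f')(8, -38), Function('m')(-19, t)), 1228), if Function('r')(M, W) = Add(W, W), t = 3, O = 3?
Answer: 1702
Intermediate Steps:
b = -3 (b = Mul(-6, Rational(1, 2)) = -3)
Function('r')(M, W) = Mul(2, W)
Function('f')(R, y) = Add(6, Mul(-4, y)) (Function('f')(R, y) = Add(Mul(-4, y), Mul(2, 3)) = Add(Mul(-4, y), 6) = Add(6, Mul(-4, y)))
Add(Mul(Function('f')(8, -38), Function('m')(-19, t)), 1228) = Add(Mul(Add(6, Mul(-4, -38)), 3), 1228) = Add(Mul(Add(6, 152), 3), 1228) = Add(Mul(158, 3), 1228) = Add(474, 1228) = 1702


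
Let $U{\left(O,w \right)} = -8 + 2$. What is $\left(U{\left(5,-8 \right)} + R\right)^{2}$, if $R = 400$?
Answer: $155236$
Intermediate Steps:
$U{\left(O,w \right)} = -6$
$\left(U{\left(5,-8 \right)} + R\right)^{2} = \left(-6 + 400\right)^{2} = 394^{2} = 155236$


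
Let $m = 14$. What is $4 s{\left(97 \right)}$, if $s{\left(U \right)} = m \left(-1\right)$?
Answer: $-56$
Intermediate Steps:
$s{\left(U \right)} = -14$ ($s{\left(U \right)} = 14 \left(-1\right) = -14$)
$4 s{\left(97 \right)} = 4 \left(-14\right) = -56$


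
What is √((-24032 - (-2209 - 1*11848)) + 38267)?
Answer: 2*√7073 ≈ 168.20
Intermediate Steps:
√((-24032 - (-2209 - 1*11848)) + 38267) = √((-24032 - (-2209 - 11848)) + 38267) = √((-24032 - 1*(-14057)) + 38267) = √((-24032 + 14057) + 38267) = √(-9975 + 38267) = √28292 = 2*√7073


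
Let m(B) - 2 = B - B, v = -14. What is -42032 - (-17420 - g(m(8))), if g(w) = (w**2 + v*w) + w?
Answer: -24634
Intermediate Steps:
m(B) = 2 (m(B) = 2 + (B - B) = 2 + 0 = 2)
g(w) = w**2 - 13*w (g(w) = (w**2 - 14*w) + w = w**2 - 13*w)
-42032 - (-17420 - g(m(8))) = -42032 - (-17420 - 2*(-13 + 2)) = -42032 - (-17420 - 2*(-11)) = -42032 - (-17420 - 1*(-22)) = -42032 - (-17420 + 22) = -42032 - 1*(-17398) = -42032 + 17398 = -24634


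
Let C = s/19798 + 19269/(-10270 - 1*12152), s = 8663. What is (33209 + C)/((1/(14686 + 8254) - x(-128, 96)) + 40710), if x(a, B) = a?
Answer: 761651660923280/936635419432079 ≈ 0.81318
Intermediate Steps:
C = -15603823/36992563 (C = 8663/19798 + 19269/(-10270 - 1*12152) = 8663*(1/19798) + 19269/(-10270 - 12152) = 8663/19798 + 19269/(-22422) = 8663/19798 + 19269*(-1/22422) = 8663/19798 - 6423/7474 = -15603823/36992563 ≈ -0.42181)
(33209 + C)/((1/(14686 + 8254) - x(-128, 96)) + 40710) = (33209 - 15603823/36992563)/((1/(14686 + 8254) - 1*(-128)) + 40710) = 1228470420844/(36992563*((1/22940 + 128) + 40710)) = 1228470420844/(36992563*(2936321/22940 + 40710)) = 1228470420844/(36992563*(936823721/22940)) = (1228470420844/36992563)*(22940/936823721) = 761651660923280/936635419432079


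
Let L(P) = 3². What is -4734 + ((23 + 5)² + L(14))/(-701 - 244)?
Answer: -4474423/945 ≈ -4734.8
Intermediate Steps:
L(P) = 9
-4734 + ((23 + 5)² + L(14))/(-701 - 244) = -4734 + ((23 + 5)² + 9)/(-701 - 244) = -4734 + (28² + 9)/(-945) = -4734 + (784 + 9)*(-1/945) = -4734 + 793*(-1/945) = -4734 - 793/945 = -4474423/945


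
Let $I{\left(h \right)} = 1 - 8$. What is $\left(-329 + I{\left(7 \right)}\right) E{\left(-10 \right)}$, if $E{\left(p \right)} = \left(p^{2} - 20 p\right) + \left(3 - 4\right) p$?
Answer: $-104160$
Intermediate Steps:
$E{\left(p \right)} = p^{2} - 21 p$ ($E{\left(p \right)} = \left(p^{2} - 20 p\right) - p = p^{2} - 21 p$)
$I{\left(h \right)} = -7$ ($I{\left(h \right)} = 1 - 8 = -7$)
$\left(-329 + I{\left(7 \right)}\right) E{\left(-10 \right)} = \left(-329 - 7\right) \left(- 10 \left(-21 - 10\right)\right) = - 336 \left(\left(-10\right) \left(-31\right)\right) = \left(-336\right) 310 = -104160$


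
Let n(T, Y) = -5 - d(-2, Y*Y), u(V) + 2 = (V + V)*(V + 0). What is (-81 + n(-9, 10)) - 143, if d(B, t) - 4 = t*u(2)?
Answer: -833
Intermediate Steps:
u(V) = -2 + 2*V² (u(V) = -2 + (V + V)*(V + 0) = -2 + (2*V)*V = -2 + 2*V²)
d(B, t) = 4 + 6*t (d(B, t) = 4 + t*(-2 + 2*2²) = 4 + t*(-2 + 2*4) = 4 + t*(-2 + 8) = 4 + t*6 = 4 + 6*t)
n(T, Y) = -9 - 6*Y² (n(T, Y) = -5 - (4 + 6*(Y*Y)) = -5 - (4 + 6*Y²) = -5 + (-4 - 6*Y²) = -9 - 6*Y²)
(-81 + n(-9, 10)) - 143 = (-81 + (-9 - 6*10²)) - 143 = (-81 + (-9 - 6*100)) - 143 = (-81 + (-9 - 600)) - 143 = (-81 - 609) - 143 = -690 - 143 = -833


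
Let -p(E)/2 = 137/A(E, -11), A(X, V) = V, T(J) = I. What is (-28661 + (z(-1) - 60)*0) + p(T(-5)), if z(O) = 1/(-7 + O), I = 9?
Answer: -314997/11 ≈ -28636.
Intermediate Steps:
T(J) = 9
p(E) = 274/11 (p(E) = -274/(-11) = -274*(-1)/11 = -2*(-137/11) = 274/11)
(-28661 + (z(-1) - 60)*0) + p(T(-5)) = (-28661 + (1/(-7 - 1) - 60)*0) + 274/11 = (-28661 + (1/(-8) - 60)*0) + 274/11 = (-28661 + (-⅛ - 60)*0) + 274/11 = (-28661 - 481/8*0) + 274/11 = (-28661 + 0) + 274/11 = -28661 + 274/11 = -314997/11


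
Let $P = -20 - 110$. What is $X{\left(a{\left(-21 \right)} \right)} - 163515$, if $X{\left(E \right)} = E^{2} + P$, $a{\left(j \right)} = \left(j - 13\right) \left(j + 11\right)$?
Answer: $-48045$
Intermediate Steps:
$a{\left(j \right)} = \left(-13 + j\right) \left(11 + j\right)$
$P = -130$ ($P = -20 - 110 = -130$)
$X{\left(E \right)} = -130 + E^{2}$ ($X{\left(E \right)} = E^{2} - 130 = -130 + E^{2}$)
$X{\left(a{\left(-21 \right)} \right)} - 163515 = \left(-130 + \left(-143 + \left(-21\right)^{2} - -42\right)^{2}\right) - 163515 = \left(-130 + \left(-143 + 441 + 42\right)^{2}\right) - 163515 = \left(-130 + 340^{2}\right) - 163515 = \left(-130 + 115600\right) - 163515 = 115470 - 163515 = -48045$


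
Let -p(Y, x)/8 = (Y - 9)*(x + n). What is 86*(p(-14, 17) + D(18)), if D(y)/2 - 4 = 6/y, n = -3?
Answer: 666844/3 ≈ 2.2228e+5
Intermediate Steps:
D(y) = 8 + 12/y (D(y) = 8 + 2*(6/y) = 8 + 12/y)
p(Y, x) = -8*(-9 + Y)*(-3 + x) (p(Y, x) = -8*(Y - 9)*(x - 3) = -8*(-9 + Y)*(-3 + x))
86*(p(-14, 17) + D(18)) = 86*((-216 + 24*(-14) + 72*17 - 8*(-14)*17) + (8 + 12/18)) = 86*((-216 - 336 + 1224 + 1904) + (8 + 12*(1/18))) = 86*(2576 + (8 + 2/3)) = 86*(2576 + 26/3) = 86*(7754/3) = 666844/3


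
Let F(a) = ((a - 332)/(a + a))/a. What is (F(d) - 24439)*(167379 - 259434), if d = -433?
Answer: 843600130689885/374978 ≈ 2.2497e+9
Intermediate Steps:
F(a) = (-332 + a)/(2*a²) (F(a) = ((-332 + a)/((2*a)))/a = ((-332 + a)*(1/(2*a)))/a = ((-332 + a)/(2*a))/a = (-332 + a)/(2*a²))
(F(d) - 24439)*(167379 - 259434) = ((½)*(-332 - 433)/(-433)² - 24439)*(167379 - 259434) = ((½)*(1/187489)*(-765) - 24439)*(-92055) = (-765/374978 - 24439)*(-92055) = -9164088107/374978*(-92055) = 843600130689885/374978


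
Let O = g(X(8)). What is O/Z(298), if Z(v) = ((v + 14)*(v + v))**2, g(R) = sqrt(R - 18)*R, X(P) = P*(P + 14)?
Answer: 11*sqrt(158)/2161134144 ≈ 6.3979e-8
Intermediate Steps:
X(P) = P*(14 + P)
g(R) = R*sqrt(-18 + R) (g(R) = sqrt(-18 + R)*R = R*sqrt(-18 + R))
Z(v) = 4*v**2*(14 + v)**2 (Z(v) = ((14 + v)*(2*v))**2 = (2*v*(14 + v))**2 = 4*v**2*(14 + v)**2)
O = 176*sqrt(158) (O = (8*(14 + 8))*sqrt(-18 + 8*(14 + 8)) = (8*22)*sqrt(-18 + 8*22) = 176*sqrt(-18 + 176) = 176*sqrt(158) ≈ 2212.3)
O/Z(298) = (176*sqrt(158))/((4*298**2*(14 + 298)**2)) = (176*sqrt(158))/((4*88804*312**2)) = (176*sqrt(158))/((4*88804*97344)) = (176*sqrt(158))/34578146304 = (176*sqrt(158))*(1/34578146304) = 11*sqrt(158)/2161134144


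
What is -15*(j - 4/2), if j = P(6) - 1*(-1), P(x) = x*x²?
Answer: -3225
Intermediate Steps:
P(x) = x³
j = 217 (j = 6³ - 1*(-1) = 216 + 1 = 217)
-15*(j - 4/2) = -15*(217 - 4/2) = -15*(217 - 4*½) = -15*(217 - 2) = -15*215 = -3225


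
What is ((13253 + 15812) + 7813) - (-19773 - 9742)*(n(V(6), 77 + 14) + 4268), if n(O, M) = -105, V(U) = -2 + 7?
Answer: 122907823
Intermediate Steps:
V(U) = 5
((13253 + 15812) + 7813) - (-19773 - 9742)*(n(V(6), 77 + 14) + 4268) = ((13253 + 15812) + 7813) - (-19773 - 9742)*(-105 + 4268) = (29065 + 7813) - (-29515)*4163 = 36878 - 1*(-122870945) = 36878 + 122870945 = 122907823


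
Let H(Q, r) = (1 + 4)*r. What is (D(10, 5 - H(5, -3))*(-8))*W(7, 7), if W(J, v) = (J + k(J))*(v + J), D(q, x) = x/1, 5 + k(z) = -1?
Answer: -2240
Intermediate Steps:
k(z) = -6 (k(z) = -5 - 1 = -6)
H(Q, r) = 5*r
D(q, x) = x (D(q, x) = x*1 = x)
W(J, v) = (-6 + J)*(J + v) (W(J, v) = (J - 6)*(v + J) = (-6 + J)*(J + v))
(D(10, 5 - H(5, -3))*(-8))*W(7, 7) = ((5 - 5*(-3))*(-8))*(7**2 - 6*7 - 6*7 + 7*7) = ((5 - 1*(-15))*(-8))*(49 - 42 - 42 + 49) = ((5 + 15)*(-8))*14 = (20*(-8))*14 = -160*14 = -2240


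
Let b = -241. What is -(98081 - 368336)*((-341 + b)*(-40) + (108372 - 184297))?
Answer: -14227574475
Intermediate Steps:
-(98081 - 368336)*((-341 + b)*(-40) + (108372 - 184297)) = -(98081 - 368336)*((-341 - 241)*(-40) + (108372 - 184297)) = -(-270255)*(-582*(-40) - 75925) = -(-270255)*(23280 - 75925) = -(-270255)*(-52645) = -1*14227574475 = -14227574475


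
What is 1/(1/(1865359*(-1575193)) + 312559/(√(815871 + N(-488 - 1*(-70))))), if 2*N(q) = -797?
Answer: 4792206409952936215/1686888638710826040363131091426604033 + 2698512342806999703037076346271*√3261890/1686888638710826040363131091426604033 ≈ 0.0028892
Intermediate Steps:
N(q) = -797/2 (N(q) = (½)*(-797) = -797/2)
1/(1/(1865359*(-1575193)) + 312559/(√(815871 + N(-488 - 1*(-70))))) = 1/(1/(1865359*(-1575193)) + 312559/(√(815871 - 797/2))) = 1/((1/1865359)*(-1/1575193) + 312559/(√(1630945/2))) = 1/(-1/2938300439287 + 312559/((√3261890/2))) = 1/(-1/2938300439287 + 312559*(√3261890/1630945)) = 1/(-1/2938300439287 + 312559*√3261890/1630945)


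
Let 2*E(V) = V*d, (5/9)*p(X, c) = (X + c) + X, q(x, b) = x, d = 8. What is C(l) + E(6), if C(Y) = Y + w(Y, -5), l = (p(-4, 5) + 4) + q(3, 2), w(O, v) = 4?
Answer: 148/5 ≈ 29.600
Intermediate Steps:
p(X, c) = 9*c/5 + 18*X/5 (p(X, c) = 9*((X + c) + X)/5 = 9*(c + 2*X)/5 = 9*c/5 + 18*X/5)
l = 8/5 (l = (((9/5)*5 + (18/5)*(-4)) + 4) + 3 = ((9 - 72/5) + 4) + 3 = (-27/5 + 4) + 3 = -7/5 + 3 = 8/5 ≈ 1.6000)
E(V) = 4*V (E(V) = (V*8)/2 = (8*V)/2 = 4*V)
C(Y) = 4 + Y (C(Y) = Y + 4 = 4 + Y)
C(l) + E(6) = (4 + 8/5) + 4*6 = 28/5 + 24 = 148/5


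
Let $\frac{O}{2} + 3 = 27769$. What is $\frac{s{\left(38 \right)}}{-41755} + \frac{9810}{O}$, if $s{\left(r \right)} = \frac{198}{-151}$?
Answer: $\frac{30931547193}{175064768830} \approx 0.17669$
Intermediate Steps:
$s{\left(r \right)} = - \frac{198}{151}$ ($s{\left(r \right)} = 198 \left(- \frac{1}{151}\right) = - \frac{198}{151}$)
$O = 55532$ ($O = -6 + 2 \cdot 27769 = -6 + 55538 = 55532$)
$\frac{s{\left(38 \right)}}{-41755} + \frac{9810}{O} = - \frac{198}{151 \left(-41755\right)} + \frac{9810}{55532} = \left(- \frac{198}{151}\right) \left(- \frac{1}{41755}\right) + 9810 \cdot \frac{1}{55532} = \frac{198}{6305005} + \frac{4905}{27766} = \frac{30931547193}{175064768830}$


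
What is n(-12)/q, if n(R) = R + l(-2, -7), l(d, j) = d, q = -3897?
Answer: 14/3897 ≈ 0.0035925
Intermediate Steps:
n(R) = -2 + R (n(R) = R - 2 = -2 + R)
n(-12)/q = (-2 - 12)/(-3897) = -14*(-1/3897) = 14/3897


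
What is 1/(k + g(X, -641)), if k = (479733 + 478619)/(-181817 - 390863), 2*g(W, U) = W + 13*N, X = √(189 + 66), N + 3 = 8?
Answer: 315935887645/9085850517797 - 5124412225*√255/9085850517797 ≈ 0.025766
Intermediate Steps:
N = 5 (N = -3 + 8 = 5)
X = √255 ≈ 15.969
g(W, U) = 65/2 + W/2 (g(W, U) = (W + 13*5)/2 = (W + 65)/2 = (65 + W)/2 = 65/2 + W/2)
k = -119794/71585 (k = 958352/(-572680) = 958352*(-1/572680) = -119794/71585 ≈ -1.6735)
1/(k + g(X, -641)) = 1/(-119794/71585 + (65/2 + √255/2)) = 1/(4413437/143170 + √255/2)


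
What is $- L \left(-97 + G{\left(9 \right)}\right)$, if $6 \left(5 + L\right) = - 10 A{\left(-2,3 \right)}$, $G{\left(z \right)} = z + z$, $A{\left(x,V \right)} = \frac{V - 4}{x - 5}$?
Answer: $- \frac{8690}{21} \approx -413.81$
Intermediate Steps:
$A{\left(x,V \right)} = \frac{-4 + V}{-5 + x}$
$G{\left(z \right)} = 2 z$
$L = - \frac{110}{21}$ ($L = -5 + \frac{\left(-10\right) \frac{-4 + 3}{-5 - 2}}{6} = -5 + \frac{\left(-10\right) \frac{1}{-7} \left(-1\right)}{6} = -5 + \frac{\left(-10\right) \left(\left(- \frac{1}{7}\right) \left(-1\right)\right)}{6} = -5 + \frac{\left(-10\right) \frac{1}{7}}{6} = -5 + \frac{1}{6} \left(- \frac{10}{7}\right) = -5 - \frac{5}{21} = - \frac{110}{21} \approx -5.2381$)
$- L \left(-97 + G{\left(9 \right)}\right) = \left(-1\right) \left(- \frac{110}{21}\right) \left(-97 + 2 \cdot 9\right) = \frac{110 \left(-97 + 18\right)}{21} = \frac{110}{21} \left(-79\right) = - \frac{8690}{21}$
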